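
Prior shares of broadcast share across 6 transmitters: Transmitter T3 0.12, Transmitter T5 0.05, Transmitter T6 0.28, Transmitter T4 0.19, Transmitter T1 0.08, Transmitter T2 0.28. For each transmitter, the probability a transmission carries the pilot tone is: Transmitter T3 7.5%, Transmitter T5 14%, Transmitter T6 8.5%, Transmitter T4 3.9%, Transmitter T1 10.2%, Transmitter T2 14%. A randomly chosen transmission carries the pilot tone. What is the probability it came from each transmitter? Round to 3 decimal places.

Transmitter T3 0.095, Transmitter T5 0.074, Transmitter T6 0.252, Transmitter T4 0.078, Transmitter T1 0.086, Transmitter T2 0.415

By Bayes' rule, posterior ∝ prior × likelihood:
  Transmitter T3: 0.12 × 0.075 = 0.009
  Transmitter T5: 0.05 × 0.14 = 0.007
  Transmitter T6: 0.28 × 0.085 = 0.0238
  Transmitter T4: 0.19 × 0.039 = 0.00741
  Transmitter T1: 0.08 × 0.102 = 0.00816
  Transmitter T2: 0.28 × 0.14 = 0.0392
Sum = 0.09457.
P(Transmitter T3 | pilot) = 0.009/0.09457 ≈ 0.095
P(Transmitter T5 | pilot) = 0.007/0.09457 ≈ 0.074
P(Transmitter T6 | pilot) = 0.0238/0.09457 ≈ 0.252
P(Transmitter T4 | pilot) = 0.00741/0.09457 ≈ 0.078
P(Transmitter T1 | pilot) = 0.00816/0.09457 ≈ 0.086
P(Transmitter T2 | pilot) = 0.0392/0.09457 ≈ 0.415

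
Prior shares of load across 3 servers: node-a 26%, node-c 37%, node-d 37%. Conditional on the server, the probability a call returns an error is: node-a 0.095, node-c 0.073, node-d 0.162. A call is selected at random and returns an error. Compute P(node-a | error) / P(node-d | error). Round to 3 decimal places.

0.412

Compute prior × likelihood for every hypothesis:
  node-a: 0.26 × 0.095 = 0.0247
  node-c: 0.37 × 0.073 = 0.02701
  node-d: 0.37 × 0.162 = 0.05994
Sum = 0.11165.
The ratio is 0.0247 / 0.05994 (the normalizer cancels) = 0.412.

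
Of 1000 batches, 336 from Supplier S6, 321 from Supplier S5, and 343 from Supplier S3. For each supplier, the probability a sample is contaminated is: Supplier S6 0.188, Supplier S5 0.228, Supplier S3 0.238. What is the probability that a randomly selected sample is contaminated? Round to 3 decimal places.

0.218

By Bayes' rule, posterior ∝ prior × likelihood:
  Supplier S6: 0.336 × 0.188 = 0.063168
  Supplier S5: 0.321 × 0.228 = 0.073188
  Supplier S3: 0.343 × 0.238 = 0.081634
P(contaminated) = 0.063168 + 0.073188 + 0.081634 = 0.21799 → 0.218.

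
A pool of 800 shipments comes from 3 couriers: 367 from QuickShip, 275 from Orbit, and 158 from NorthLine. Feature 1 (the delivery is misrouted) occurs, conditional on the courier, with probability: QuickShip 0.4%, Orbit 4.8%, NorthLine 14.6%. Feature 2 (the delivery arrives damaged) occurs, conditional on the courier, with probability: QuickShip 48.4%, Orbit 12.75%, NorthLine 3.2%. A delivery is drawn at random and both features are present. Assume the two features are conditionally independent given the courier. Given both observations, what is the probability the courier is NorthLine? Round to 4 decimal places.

0.2357

Prior × likelihood for each hypothesis:
  QuickShip: 0.45875 × 0.004 × 0.484 = 0.00088814
  Orbit: 0.34375 × 0.048 × 0.1275 = 0.00210375
  NorthLine: 0.1975 × 0.146 × 0.032 = 0.00092272
Normalizing constant = 0.00391461.
P(NorthLine | evidence) = 0.00092272 / 0.00391461 ≈ 0.2357.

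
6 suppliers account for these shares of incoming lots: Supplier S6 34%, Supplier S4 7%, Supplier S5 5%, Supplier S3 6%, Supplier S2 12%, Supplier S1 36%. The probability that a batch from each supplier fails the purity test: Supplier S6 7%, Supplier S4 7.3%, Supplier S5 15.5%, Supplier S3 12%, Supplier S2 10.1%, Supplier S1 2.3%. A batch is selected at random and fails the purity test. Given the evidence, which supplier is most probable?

Supplier S6

Prior × likelihood for each hypothesis:
  Supplier S6: 0.34 × 0.07 = 0.0238
  Supplier S4: 0.07 × 0.073 = 0.00511
  Supplier S5: 0.05 × 0.155 = 0.00775
  Supplier S3: 0.06 × 0.12 = 0.0072
  Supplier S2: 0.12 × 0.101 = 0.01212
  Supplier S1: 0.36 × 0.023 = 0.00828
Normalizing constant = 0.06426.
Largest term belongs to Supplier S6, so Supplier S6 is most probable.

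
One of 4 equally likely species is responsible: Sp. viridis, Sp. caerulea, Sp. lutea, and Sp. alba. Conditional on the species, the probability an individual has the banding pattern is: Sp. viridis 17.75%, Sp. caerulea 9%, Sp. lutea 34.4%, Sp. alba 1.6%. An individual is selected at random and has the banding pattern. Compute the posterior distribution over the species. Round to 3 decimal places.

Sp. viridis 0.283, Sp. caerulea 0.143, Sp. lutea 0.548, Sp. alba 0.025

Since the prior is uniform, the posterior is proportional to the likelihood:
  Sp. viridis: 0.1775
  Sp. caerulea: 0.09
  Sp. lutea: 0.344
  Sp. alba: 0.016
Sum = 0.6275.
P(Sp. viridis | banded) = 0.1775/0.6275 ≈ 0.283
P(Sp. caerulea | banded) = 0.09/0.6275 ≈ 0.143
P(Sp. lutea | banded) = 0.344/0.6275 ≈ 0.548
P(Sp. alba | banded) = 0.016/0.6275 ≈ 0.025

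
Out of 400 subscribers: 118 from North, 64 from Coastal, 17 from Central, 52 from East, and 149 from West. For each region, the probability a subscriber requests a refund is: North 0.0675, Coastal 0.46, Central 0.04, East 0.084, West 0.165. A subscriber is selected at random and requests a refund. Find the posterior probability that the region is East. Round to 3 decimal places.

0.065

Unnormalized posteriors (prior × likelihood):
  North: 0.295 × 0.0675 = 0.0199125
  Coastal: 0.16 × 0.46 = 0.0736
  Central: 0.0425 × 0.04 = 0.0017
  East: 0.13 × 0.084 = 0.01092
  West: 0.3725 × 0.165 = 0.0614625
Sum = 0.167595.
P(East | evidence) = 0.01092 / 0.167595 ≈ 0.065.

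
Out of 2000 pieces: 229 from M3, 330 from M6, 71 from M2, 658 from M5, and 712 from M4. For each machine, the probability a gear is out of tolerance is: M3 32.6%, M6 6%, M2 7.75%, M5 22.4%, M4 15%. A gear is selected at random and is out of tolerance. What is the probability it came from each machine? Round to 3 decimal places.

Compute prior × likelihood for every hypothesis:
  M3: 0.1145 × 0.326 = 0.037327
  M6: 0.165 × 0.06 = 0.0099
  M2: 0.0355 × 0.0775 = 0.00275125
  M5: 0.329 × 0.224 = 0.073696
  M4: 0.356 × 0.15 = 0.0534
Normalizing constant = 0.17707425.
P(M3 | oversize) = 0.037327/0.17707425 ≈ 0.211
P(M6 | oversize) = 0.0099/0.17707425 ≈ 0.056
P(M2 | oversize) = 0.00275125/0.17707425 ≈ 0.016
P(M5 | oversize) = 0.073696/0.17707425 ≈ 0.416
P(M4 | oversize) = 0.0534/0.17707425 ≈ 0.302

M3 0.211, M6 0.056, M2 0.016, M5 0.416, M4 0.302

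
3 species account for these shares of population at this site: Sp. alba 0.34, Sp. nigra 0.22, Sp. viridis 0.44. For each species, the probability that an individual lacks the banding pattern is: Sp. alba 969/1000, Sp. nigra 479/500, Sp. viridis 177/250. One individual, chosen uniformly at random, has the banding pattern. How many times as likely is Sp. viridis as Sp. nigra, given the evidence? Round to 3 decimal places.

13.905

Taking complements, P(banded | each) = Sp. alba 0.031, Sp. nigra 0.042, Sp. viridis 0.292.
By Bayes' rule, posterior ∝ prior × likelihood:
  Sp. alba: 0.34 × 0.031 = 0.01054
  Sp. nigra: 0.22 × 0.042 = 0.00924
  Sp. viridis: 0.44 × 0.292 = 0.12848
Total = 0.14826.
The ratio is 0.12848 / 0.00924 (the normalizer cancels) = 13.905.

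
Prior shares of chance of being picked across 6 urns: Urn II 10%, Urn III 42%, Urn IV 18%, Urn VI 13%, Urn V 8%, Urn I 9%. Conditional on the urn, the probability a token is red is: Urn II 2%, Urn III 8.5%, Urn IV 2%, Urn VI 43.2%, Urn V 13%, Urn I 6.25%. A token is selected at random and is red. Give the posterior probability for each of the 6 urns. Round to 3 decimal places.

Urn II 0.018, Urn III 0.315, Urn IV 0.032, Urn VI 0.495, Urn V 0.092, Urn I 0.050

By Bayes' rule, posterior ∝ prior × likelihood:
  Urn II: 0.1 × 0.02 = 0.002
  Urn III: 0.42 × 0.085 = 0.0357
  Urn IV: 0.18 × 0.02 = 0.0036
  Urn VI: 0.13 × 0.432 = 0.05616
  Urn V: 0.08 × 0.13 = 0.0104
  Urn I: 0.09 × 0.0625 = 0.005625
Total = 0.113485.
P(Urn II | red) = 0.002/0.113485 ≈ 0.018
P(Urn III | red) = 0.0357/0.113485 ≈ 0.315
P(Urn IV | red) = 0.0036/0.113485 ≈ 0.032
P(Urn VI | red) = 0.05616/0.113485 ≈ 0.495
P(Urn V | red) = 0.0104/0.113485 ≈ 0.092
P(Urn I | red) = 0.005625/0.113485 ≈ 0.050
(Check: 0.018+0.315+0.032+0.495+0.092+0.050 = 1.002.)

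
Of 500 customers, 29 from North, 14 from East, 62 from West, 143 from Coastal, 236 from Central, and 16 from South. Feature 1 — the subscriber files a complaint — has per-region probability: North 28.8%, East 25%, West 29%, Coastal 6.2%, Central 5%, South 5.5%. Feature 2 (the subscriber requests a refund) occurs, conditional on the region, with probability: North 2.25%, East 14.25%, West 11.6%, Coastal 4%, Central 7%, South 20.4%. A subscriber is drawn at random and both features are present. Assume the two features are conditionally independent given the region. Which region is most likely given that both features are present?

West

Unnormalized posteriors (prior × likelihood):
  North: 0.058 × 0.288 × 0.0225 = 0.00037584
  East: 0.028 × 0.25 × 0.1425 = 0.0009975
  West: 0.124 × 0.29 × 0.116 = 0.00417136
  Coastal: 0.286 × 0.062 × 0.04 = 0.00070928
  Central: 0.472 × 0.05 × 0.07 = 0.001652
  South: 0.032 × 0.055 × 0.204 = 0.00035904
Sum = 0.00826502.
Largest term belongs to West, so West is most probable.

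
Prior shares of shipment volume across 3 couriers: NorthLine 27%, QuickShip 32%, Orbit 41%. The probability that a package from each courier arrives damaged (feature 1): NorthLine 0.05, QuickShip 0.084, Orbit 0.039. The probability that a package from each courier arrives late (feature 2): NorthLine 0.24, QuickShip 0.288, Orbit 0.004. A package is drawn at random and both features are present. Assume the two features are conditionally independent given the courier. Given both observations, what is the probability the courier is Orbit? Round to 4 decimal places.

Prior × likelihood for each hypothesis:
  NorthLine: 0.27 × 0.05 × 0.24 = 0.00324
  QuickShip: 0.32 × 0.084 × 0.288 = 0.00774144
  Orbit: 0.41 × 0.039 × 0.004 = 0.00006396
Sum = 0.0110454.
P(Orbit | evidence) = 0.00006396 / 0.0110454 ≈ 0.0058.

0.0058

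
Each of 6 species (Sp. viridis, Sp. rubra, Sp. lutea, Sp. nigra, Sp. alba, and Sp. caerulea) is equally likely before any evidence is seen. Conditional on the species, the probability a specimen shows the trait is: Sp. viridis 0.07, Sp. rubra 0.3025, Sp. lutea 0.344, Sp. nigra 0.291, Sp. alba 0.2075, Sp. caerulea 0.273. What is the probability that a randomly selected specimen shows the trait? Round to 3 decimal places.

With a uniform prior (1/6 each), posterior ∝ likelihood:
  Sp. viridis: 0.07
  Sp. rubra: 0.3025
  Sp. lutea: 0.344
  Sp. nigra: 0.291
  Sp. alba: 0.2075
  Sp. caerulea: 0.273
P(trait) = (1/6) × (0.07 + 0.3025 + 0.344 + 0.291 + 0.2075 + 0.273) = 1.488/6 ≈ 0.248.

0.248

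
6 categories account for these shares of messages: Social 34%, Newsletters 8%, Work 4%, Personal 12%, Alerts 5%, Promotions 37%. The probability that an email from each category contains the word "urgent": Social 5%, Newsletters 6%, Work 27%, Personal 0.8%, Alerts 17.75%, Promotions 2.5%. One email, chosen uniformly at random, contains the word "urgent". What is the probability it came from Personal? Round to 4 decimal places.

Prior × likelihood for each hypothesis:
  Social: 0.34 × 0.05 = 0.017
  Newsletters: 0.08 × 0.06 = 0.0048
  Work: 0.04 × 0.27 = 0.0108
  Personal: 0.12 × 0.008 = 0.00096
  Alerts: 0.05 × 0.1775 = 0.008875
  Promotions: 0.37 × 0.025 = 0.00925
Normalizing constant = 0.051685.
P(Personal | evidence) = 0.00096 / 0.051685 ≈ 0.0186.

0.0186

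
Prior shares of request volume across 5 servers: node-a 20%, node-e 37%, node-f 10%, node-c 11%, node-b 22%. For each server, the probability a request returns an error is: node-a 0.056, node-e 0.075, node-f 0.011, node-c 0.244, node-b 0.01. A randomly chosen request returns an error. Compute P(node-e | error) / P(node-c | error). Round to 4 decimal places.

1.0339

Unnormalized posteriors (prior × likelihood):
  node-a: 0.2 × 0.056 = 0.0112
  node-e: 0.37 × 0.075 = 0.02775
  node-f: 0.1 × 0.011 = 0.0011
  node-c: 0.11 × 0.244 = 0.02684
  node-b: 0.22 × 0.01 = 0.0022
Normalizing constant = 0.06909.
The ratio is 0.02775 / 0.02684 (the normalizer cancels) = 1.0339.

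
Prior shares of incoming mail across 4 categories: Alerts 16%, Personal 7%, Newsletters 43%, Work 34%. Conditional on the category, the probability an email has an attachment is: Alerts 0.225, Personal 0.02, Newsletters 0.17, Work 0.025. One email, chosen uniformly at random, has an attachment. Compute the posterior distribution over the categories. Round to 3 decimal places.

By Bayes' rule, posterior ∝ prior × likelihood:
  Alerts: 0.16 × 0.225 = 0.036
  Personal: 0.07 × 0.02 = 0.0014
  Newsletters: 0.43 × 0.17 = 0.0731
  Work: 0.34 × 0.025 = 0.0085
Normalizing constant = 0.119.
P(Alerts | attachment) = 0.036/0.119 ≈ 0.303
P(Personal | attachment) = 0.0014/0.119 ≈ 0.012
P(Newsletters | attachment) = 0.0731/0.119 ≈ 0.614
P(Work | attachment) = 0.0085/0.119 ≈ 0.071

Alerts 0.303, Personal 0.012, Newsletters 0.614, Work 0.071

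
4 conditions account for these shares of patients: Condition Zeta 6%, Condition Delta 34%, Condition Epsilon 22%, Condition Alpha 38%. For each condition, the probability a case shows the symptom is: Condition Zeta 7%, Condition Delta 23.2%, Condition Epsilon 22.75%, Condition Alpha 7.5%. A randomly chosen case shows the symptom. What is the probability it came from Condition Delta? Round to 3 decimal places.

0.488

Unnormalized posteriors (prior × likelihood):
  Condition Zeta: 0.06 × 0.07 = 0.0042
  Condition Delta: 0.34 × 0.232 = 0.07888
  Condition Epsilon: 0.22 × 0.2275 = 0.05005
  Condition Alpha: 0.38 × 0.075 = 0.0285
Sum = 0.16163.
P(Condition Delta | evidence) = 0.07888 / 0.16163 ≈ 0.488.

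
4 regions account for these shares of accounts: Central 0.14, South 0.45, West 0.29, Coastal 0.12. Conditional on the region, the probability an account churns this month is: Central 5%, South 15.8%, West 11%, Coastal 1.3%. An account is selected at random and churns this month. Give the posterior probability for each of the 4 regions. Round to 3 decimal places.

Central 0.063, South 0.637, West 0.286, Coastal 0.014

Unnormalized posteriors (prior × likelihood):
  Central: 0.14 × 0.05 = 0.007
  South: 0.45 × 0.158 = 0.0711
  West: 0.29 × 0.11 = 0.0319
  Coastal: 0.12 × 0.013 = 0.00156
Total = 0.11156.
P(Central | churn) = 0.007/0.11156 ≈ 0.063
P(South | churn) = 0.0711/0.11156 ≈ 0.637
P(West | churn) = 0.0319/0.11156 ≈ 0.286
P(Coastal | churn) = 0.00156/0.11156 ≈ 0.014
(Check: 0.063+0.637+0.286+0.014 = 1.000.)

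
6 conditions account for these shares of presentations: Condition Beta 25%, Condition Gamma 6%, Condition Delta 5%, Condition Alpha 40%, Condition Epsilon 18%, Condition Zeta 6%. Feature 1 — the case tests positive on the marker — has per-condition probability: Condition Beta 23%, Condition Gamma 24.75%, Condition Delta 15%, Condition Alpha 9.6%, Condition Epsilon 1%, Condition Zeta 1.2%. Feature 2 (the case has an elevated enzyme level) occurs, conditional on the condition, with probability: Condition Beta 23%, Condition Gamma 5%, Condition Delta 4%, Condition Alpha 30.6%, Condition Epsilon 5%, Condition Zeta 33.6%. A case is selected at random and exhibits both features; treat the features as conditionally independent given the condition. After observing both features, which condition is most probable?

Condition Beta

Compute prior × likelihood for every hypothesis:
  Condition Beta: 0.25 × 0.23 × 0.23 = 0.013225
  Condition Gamma: 0.06 × 0.2475 × 0.05 = 0.0007425
  Condition Delta: 0.05 × 0.15 × 0.04 = 0.0003
  Condition Alpha: 0.4 × 0.096 × 0.306 = 0.0117504
  Condition Epsilon: 0.18 × 0.01 × 0.05 = 0.00009
  Condition Zeta: 0.06 × 0.012 × 0.336 = 0.00024192
Sum = 0.02634982.
Largest term belongs to Condition Beta, so Condition Beta is most probable.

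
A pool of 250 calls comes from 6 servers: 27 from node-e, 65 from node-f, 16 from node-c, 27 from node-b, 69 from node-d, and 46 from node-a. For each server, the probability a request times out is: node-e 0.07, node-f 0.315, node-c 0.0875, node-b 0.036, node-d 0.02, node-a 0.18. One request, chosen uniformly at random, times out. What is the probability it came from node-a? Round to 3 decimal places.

Compute prior × likelihood for every hypothesis:
  node-e: 0.108 × 0.07 = 0.00756
  node-f: 0.26 × 0.315 = 0.0819
  node-c: 0.064 × 0.0875 = 0.0056
  node-b: 0.108 × 0.036 = 0.003888
  node-d: 0.276 × 0.02 = 0.00552
  node-a: 0.184 × 0.18 = 0.03312
Total = 0.137588.
P(node-a | evidence) = 0.03312 / 0.137588 ≈ 0.241.

0.241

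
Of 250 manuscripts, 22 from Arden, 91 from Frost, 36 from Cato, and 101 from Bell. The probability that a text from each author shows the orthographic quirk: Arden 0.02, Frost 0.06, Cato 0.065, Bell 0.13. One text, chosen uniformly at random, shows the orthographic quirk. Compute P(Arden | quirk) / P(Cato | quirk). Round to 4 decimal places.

0.1880

Prior × likelihood for each hypothesis:
  Arden: 0.088 × 0.02 = 0.00176
  Frost: 0.364 × 0.06 = 0.02184
  Cato: 0.144 × 0.065 = 0.00936
  Bell: 0.404 × 0.13 = 0.05252
Total = 0.08548.
The ratio is 0.00176 / 0.00936 (the normalizer cancels) = 0.1880.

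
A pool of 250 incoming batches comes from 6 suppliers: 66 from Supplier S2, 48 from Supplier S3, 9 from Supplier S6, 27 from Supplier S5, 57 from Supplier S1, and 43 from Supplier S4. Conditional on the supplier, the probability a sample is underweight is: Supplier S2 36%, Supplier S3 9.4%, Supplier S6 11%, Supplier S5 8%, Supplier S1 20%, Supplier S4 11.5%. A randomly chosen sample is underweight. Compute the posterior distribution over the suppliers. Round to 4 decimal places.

Compute prior × likelihood for every hypothesis:
  Supplier S2: 0.264 × 0.36 = 0.09504
  Supplier S3: 0.192 × 0.094 = 0.018048
  Supplier S6: 0.036 × 0.11 = 0.00396
  Supplier S5: 0.108 × 0.08 = 0.00864
  Supplier S1: 0.228 × 0.2 = 0.0456
  Supplier S4: 0.172 × 0.115 = 0.01978
Normalizing constant = 0.191068.
P(Supplier S2 | underweight) = 0.09504/0.191068 ≈ 0.4974
P(Supplier S3 | underweight) = 0.018048/0.191068 ≈ 0.0945
P(Supplier S6 | underweight) = 0.00396/0.191068 ≈ 0.0207
P(Supplier S5 | underweight) = 0.00864/0.191068 ≈ 0.0452
P(Supplier S1 | underweight) = 0.0456/0.191068 ≈ 0.2387
P(Supplier S4 | underweight) = 0.01978/0.191068 ≈ 0.1035
(Check: 0.4974+0.0945+0.0207+0.0452+0.2387+0.1035 = 1.0000.)

Supplier S2 0.4974, Supplier S3 0.0945, Supplier S6 0.0207, Supplier S5 0.0452, Supplier S1 0.2387, Supplier S4 0.1035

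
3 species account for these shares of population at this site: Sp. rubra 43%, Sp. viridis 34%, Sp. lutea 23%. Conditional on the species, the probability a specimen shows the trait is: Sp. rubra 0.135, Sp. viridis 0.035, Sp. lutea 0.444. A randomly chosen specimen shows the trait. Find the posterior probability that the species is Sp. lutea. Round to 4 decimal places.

Unnormalized posteriors (prior × likelihood):
  Sp. rubra: 0.43 × 0.135 = 0.05805
  Sp. viridis: 0.34 × 0.035 = 0.0119
  Sp. lutea: 0.23 × 0.444 = 0.10212
Normalizing constant = 0.17207.
P(Sp. lutea | evidence) = 0.10212 / 0.17207 ≈ 0.5935.

0.5935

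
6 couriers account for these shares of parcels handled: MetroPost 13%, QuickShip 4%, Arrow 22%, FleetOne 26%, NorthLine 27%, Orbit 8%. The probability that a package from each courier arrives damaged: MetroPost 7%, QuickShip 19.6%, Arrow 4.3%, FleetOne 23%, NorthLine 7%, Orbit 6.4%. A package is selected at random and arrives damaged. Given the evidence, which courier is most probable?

FleetOne

Prior × likelihood for each hypothesis:
  MetroPost: 0.13 × 0.07 = 0.0091
  QuickShip: 0.04 × 0.196 = 0.00784
  Arrow: 0.22 × 0.043 = 0.00946
  FleetOne: 0.26 × 0.23 = 0.0598
  NorthLine: 0.27 × 0.07 = 0.0189
  Orbit: 0.08 × 0.064 = 0.00512
Sum = 0.11022.
Largest term belongs to FleetOne, so FleetOne is most probable.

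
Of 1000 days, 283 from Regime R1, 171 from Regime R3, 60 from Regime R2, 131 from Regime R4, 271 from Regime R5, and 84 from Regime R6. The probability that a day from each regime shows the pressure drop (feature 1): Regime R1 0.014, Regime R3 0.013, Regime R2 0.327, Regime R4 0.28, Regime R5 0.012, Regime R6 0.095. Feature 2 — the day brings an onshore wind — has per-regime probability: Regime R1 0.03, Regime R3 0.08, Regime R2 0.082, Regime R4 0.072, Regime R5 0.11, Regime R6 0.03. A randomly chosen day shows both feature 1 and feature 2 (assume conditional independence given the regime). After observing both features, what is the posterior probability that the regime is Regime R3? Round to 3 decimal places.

By Bayes' rule, posterior ∝ prior × likelihood:
  Regime R1: 0.283 × 0.014 × 0.03 = 0.00011886
  Regime R3: 0.171 × 0.013 × 0.08 = 0.00017784
  Regime R2: 0.06 × 0.327 × 0.082 = 0.00160884
  Regime R4: 0.131 × 0.28 × 0.072 = 0.00264096
  Regime R5: 0.271 × 0.012 × 0.11 = 0.00035772
  Regime R6: 0.084 × 0.095 × 0.03 = 0.0002394
Sum = 0.00514362.
P(Regime R3 | evidence) = 0.00017784 / 0.00514362 ≈ 0.035.

0.035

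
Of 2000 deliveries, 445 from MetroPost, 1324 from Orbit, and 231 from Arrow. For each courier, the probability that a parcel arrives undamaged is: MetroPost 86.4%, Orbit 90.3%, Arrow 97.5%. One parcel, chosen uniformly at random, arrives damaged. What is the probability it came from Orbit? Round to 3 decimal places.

0.660

Taking complements, P(damaged | each) = MetroPost 0.136, Orbit 0.097, Arrow 0.025.
Unnormalized posteriors (prior × likelihood):
  MetroPost: 0.2225 × 0.136 = 0.03026
  Orbit: 0.662 × 0.097 = 0.064214
  Arrow: 0.1155 × 0.025 = 0.0028875
Total = 0.0973615.
P(Orbit | evidence) = 0.064214 / 0.0973615 ≈ 0.660.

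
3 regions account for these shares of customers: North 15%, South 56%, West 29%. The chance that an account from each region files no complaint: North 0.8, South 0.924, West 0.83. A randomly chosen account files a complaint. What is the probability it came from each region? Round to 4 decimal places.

North 0.2462, South 0.3493, West 0.4046

Taking complements, P(complaint | each) = North 0.2, South 0.076, West 0.17.
Compute prior × likelihood for every hypothesis:
  North: 0.15 × 0.2 = 0.03
  South: 0.56 × 0.076 = 0.04256
  West: 0.29 × 0.17 = 0.0493
Normalizing constant = 0.12186.
P(North | complaint) = 0.03/0.12186 ≈ 0.2462
P(South | complaint) = 0.04256/0.12186 ≈ 0.3493
P(West | complaint) = 0.0493/0.12186 ≈ 0.4046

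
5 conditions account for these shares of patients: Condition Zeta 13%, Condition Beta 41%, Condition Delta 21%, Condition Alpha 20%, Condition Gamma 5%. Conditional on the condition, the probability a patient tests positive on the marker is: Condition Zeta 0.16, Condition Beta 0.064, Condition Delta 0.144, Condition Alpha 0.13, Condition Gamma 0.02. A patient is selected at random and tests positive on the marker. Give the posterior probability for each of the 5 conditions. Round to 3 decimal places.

Prior × likelihood for each hypothesis:
  Condition Zeta: 0.13 × 0.16 = 0.0208
  Condition Beta: 0.41 × 0.064 = 0.02624
  Condition Delta: 0.21 × 0.144 = 0.03024
  Condition Alpha: 0.2 × 0.13 = 0.026
  Condition Gamma: 0.05 × 0.02 = 0.001
Sum = 0.10428.
P(Condition Zeta | marker-positive) = 0.0208/0.10428 ≈ 0.199
P(Condition Beta | marker-positive) = 0.02624/0.10428 ≈ 0.252
P(Condition Delta | marker-positive) = 0.03024/0.10428 ≈ 0.290
P(Condition Alpha | marker-positive) = 0.026/0.10428 ≈ 0.249
P(Condition Gamma | marker-positive) = 0.001/0.10428 ≈ 0.010

Condition Zeta 0.199, Condition Beta 0.252, Condition Delta 0.290, Condition Alpha 0.249, Condition Gamma 0.010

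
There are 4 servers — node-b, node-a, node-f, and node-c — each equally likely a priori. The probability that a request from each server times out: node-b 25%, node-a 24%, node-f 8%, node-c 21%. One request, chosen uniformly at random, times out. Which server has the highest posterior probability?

Since the prior is uniform, the posterior is proportional to the likelihood:
  node-b: 0.25
  node-a: 0.24
  node-f: 0.08
  node-c: 0.21
Sum = 0.78.
Largest term belongs to node-b, so node-b is most probable.

node-b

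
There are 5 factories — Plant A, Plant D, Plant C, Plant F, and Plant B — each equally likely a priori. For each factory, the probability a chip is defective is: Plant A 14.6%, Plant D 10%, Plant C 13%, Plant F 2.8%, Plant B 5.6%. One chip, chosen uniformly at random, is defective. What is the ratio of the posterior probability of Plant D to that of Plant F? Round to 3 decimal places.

With a uniform prior (1/5 each), posterior ∝ likelihood:
  Plant A: 0.146
  Plant D: 0.1
  Plant C: 0.13
  Plant F: 0.028
  Plant B: 0.056
Total = 0.46.
The ratio is 0.1 / 0.028 (the normalizer cancels) = 3.571.

3.571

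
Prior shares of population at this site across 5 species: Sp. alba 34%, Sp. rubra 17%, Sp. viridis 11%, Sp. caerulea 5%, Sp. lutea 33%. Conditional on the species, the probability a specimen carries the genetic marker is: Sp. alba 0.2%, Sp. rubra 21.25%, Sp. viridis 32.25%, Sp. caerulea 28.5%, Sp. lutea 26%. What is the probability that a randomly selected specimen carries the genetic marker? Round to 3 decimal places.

0.172

By Bayes' rule, posterior ∝ prior × likelihood:
  Sp. alba: 0.34 × 0.002 = 0.00068
  Sp. rubra: 0.17 × 0.2125 = 0.036125
  Sp. viridis: 0.11 × 0.3225 = 0.035475
  Sp. caerulea: 0.05 × 0.285 = 0.01425
  Sp. lutea: 0.33 × 0.26 = 0.0858
P(marker) = 0.00068 + 0.036125 + 0.035475 + 0.01425 + 0.0858 = 0.17233 → 0.172.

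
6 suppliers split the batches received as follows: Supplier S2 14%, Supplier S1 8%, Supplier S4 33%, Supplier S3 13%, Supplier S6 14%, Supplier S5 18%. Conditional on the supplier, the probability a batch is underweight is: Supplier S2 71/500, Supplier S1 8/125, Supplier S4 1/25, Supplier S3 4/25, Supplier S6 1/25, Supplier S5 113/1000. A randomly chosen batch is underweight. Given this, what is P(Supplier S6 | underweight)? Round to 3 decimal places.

Compute prior × likelihood for every hypothesis:
  Supplier S2: 0.14 × 0.142 = 0.01988
  Supplier S1: 0.08 × 0.064 = 0.00512
  Supplier S4: 0.33 × 0.04 = 0.0132
  Supplier S3: 0.13 × 0.16 = 0.0208
  Supplier S6: 0.14 × 0.04 = 0.0056
  Supplier S5: 0.18 × 0.113 = 0.02034
Total = 0.08494.
P(Supplier S6 | evidence) = 0.0056 / 0.08494 ≈ 0.066.

0.066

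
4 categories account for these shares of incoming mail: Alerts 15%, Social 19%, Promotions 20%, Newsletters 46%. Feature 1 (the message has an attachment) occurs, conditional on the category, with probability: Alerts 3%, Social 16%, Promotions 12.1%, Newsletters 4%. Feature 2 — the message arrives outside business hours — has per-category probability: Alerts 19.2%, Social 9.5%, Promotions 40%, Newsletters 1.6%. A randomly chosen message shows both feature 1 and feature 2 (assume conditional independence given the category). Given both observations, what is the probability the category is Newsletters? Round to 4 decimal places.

Unnormalized posteriors (prior × likelihood):
  Alerts: 0.15 × 0.03 × 0.192 = 0.000864
  Social: 0.19 × 0.16 × 0.095 = 0.002888
  Promotions: 0.2 × 0.121 × 0.4 = 0.00968
  Newsletters: 0.46 × 0.04 × 0.016 = 0.0002944
Sum = 0.0137264.
P(Newsletters | evidence) = 0.0002944 / 0.0137264 ≈ 0.0214.

0.0214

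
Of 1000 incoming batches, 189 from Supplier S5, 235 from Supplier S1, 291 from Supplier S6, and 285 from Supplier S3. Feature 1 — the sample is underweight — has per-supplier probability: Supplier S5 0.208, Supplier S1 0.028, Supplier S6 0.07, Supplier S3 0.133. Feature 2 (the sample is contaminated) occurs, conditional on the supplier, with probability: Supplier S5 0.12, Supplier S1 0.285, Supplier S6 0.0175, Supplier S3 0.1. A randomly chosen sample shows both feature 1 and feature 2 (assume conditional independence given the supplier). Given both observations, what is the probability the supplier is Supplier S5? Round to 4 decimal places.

0.4393

By Bayes' rule, posterior ∝ prior × likelihood:
  Supplier S5: 0.189 × 0.208 × 0.12 = 0.00471744
  Supplier S1: 0.235 × 0.028 × 0.285 = 0.0018753
  Supplier S6: 0.291 × 0.07 × 0.0175 = 0.000356475
  Supplier S3: 0.285 × 0.133 × 0.1 = 0.0037905
Normalizing constant = 0.010739715.
P(Supplier S5 | evidence) = 0.00471744 / 0.010739715 ≈ 0.4393.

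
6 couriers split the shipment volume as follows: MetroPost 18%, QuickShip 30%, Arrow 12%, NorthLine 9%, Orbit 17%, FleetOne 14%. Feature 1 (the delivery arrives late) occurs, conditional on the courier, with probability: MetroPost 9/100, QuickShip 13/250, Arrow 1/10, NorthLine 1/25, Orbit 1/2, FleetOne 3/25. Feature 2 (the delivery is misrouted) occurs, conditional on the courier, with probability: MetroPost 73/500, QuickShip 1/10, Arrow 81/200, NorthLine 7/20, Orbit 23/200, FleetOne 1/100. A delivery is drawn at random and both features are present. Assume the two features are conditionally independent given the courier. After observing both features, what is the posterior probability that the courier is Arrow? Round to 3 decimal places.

0.243

Unnormalized posteriors (prior × likelihood):
  MetroPost: 0.18 × 0.09 × 0.146 = 0.0023652
  QuickShip: 0.3 × 0.052 × 0.1 = 0.00156
  Arrow: 0.12 × 0.1 × 0.405 = 0.00486
  NorthLine: 0.09 × 0.04 × 0.35 = 0.00126
  Orbit: 0.17 × 0.5 × 0.115 = 0.009775
  FleetOne: 0.14 × 0.12 × 0.01 = 0.000168
Normalizing constant = 0.0199882.
P(Arrow | evidence) = 0.00486 / 0.0199882 ≈ 0.243.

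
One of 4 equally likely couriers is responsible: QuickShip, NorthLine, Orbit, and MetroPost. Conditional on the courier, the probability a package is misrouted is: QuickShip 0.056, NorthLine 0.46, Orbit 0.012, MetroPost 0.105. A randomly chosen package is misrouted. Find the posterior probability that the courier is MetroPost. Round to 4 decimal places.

0.1659

With a uniform prior (1/4 each), posterior ∝ likelihood:
  QuickShip: 0.056
  NorthLine: 0.46
  Orbit: 0.012
  MetroPost: 0.105
Total = 0.633.
P(MetroPost | evidence) = 0.105 / 0.633 ≈ 0.1659.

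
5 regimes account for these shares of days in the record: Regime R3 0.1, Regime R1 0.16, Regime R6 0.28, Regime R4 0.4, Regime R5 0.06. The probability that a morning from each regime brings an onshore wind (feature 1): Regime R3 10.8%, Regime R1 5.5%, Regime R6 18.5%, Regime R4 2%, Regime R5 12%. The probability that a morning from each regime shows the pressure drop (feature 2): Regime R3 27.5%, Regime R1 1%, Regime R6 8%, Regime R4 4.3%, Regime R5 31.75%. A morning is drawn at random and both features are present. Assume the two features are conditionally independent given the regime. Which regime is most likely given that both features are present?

Regime R6

Unnormalized posteriors (prior × likelihood):
  Regime R3: 0.1 × 0.108 × 0.275 = 0.00297
  Regime R1: 0.16 × 0.055 × 0.01 = 0.000088
  Regime R6: 0.28 × 0.185 × 0.08 = 0.004144
  Regime R4: 0.4 × 0.02 × 0.043 = 0.000344
  Regime R5: 0.06 × 0.12 × 0.3175 = 0.002286
Normalizing constant = 0.009832.
Largest term belongs to Regime R6, so Regime R6 is most probable.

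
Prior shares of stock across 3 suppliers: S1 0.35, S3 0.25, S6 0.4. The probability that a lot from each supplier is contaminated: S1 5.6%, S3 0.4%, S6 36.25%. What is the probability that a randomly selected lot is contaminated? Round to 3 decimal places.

0.166

By Bayes' rule, posterior ∝ prior × likelihood:
  S1: 0.35 × 0.056 = 0.0196
  S3: 0.25 × 0.004 = 0.001
  S6: 0.4 × 0.3625 = 0.145
P(contaminated) = 0.0196 + 0.001 + 0.145 = 0.1656 → 0.166.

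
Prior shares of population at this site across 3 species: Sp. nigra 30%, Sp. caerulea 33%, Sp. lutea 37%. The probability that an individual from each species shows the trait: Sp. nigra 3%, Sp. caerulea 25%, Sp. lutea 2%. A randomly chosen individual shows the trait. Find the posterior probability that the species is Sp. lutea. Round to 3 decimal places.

0.075

By Bayes' rule, posterior ∝ prior × likelihood:
  Sp. nigra: 0.3 × 0.03 = 0.009
  Sp. caerulea: 0.33 × 0.25 = 0.0825
  Sp. lutea: 0.37 × 0.02 = 0.0074
Sum = 0.0989.
P(Sp. lutea | evidence) = 0.0074 / 0.0989 ≈ 0.075.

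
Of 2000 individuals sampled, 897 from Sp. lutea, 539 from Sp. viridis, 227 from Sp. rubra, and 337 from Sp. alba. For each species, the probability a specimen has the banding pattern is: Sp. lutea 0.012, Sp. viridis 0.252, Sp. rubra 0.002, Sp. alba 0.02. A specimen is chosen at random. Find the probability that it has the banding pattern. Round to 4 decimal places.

Compute prior × likelihood for every hypothesis:
  Sp. lutea: 0.4485 × 0.012 = 0.005382
  Sp. viridis: 0.2695 × 0.252 = 0.067914
  Sp. rubra: 0.1135 × 0.002 = 0.000227
  Sp. alba: 0.1685 × 0.02 = 0.00337
P(banded) = 0.005382 + 0.067914 + 0.000227 + 0.00337 = 0.076893 → 0.0769.

0.0769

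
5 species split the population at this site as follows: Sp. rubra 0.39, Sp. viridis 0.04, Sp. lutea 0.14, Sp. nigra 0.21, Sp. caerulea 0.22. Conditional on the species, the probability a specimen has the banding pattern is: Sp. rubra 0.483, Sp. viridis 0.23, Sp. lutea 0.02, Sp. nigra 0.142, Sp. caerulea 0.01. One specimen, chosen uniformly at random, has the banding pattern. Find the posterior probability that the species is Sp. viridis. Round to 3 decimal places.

0.040

By Bayes' rule, posterior ∝ prior × likelihood:
  Sp. rubra: 0.39 × 0.483 = 0.18837
  Sp. viridis: 0.04 × 0.23 = 0.0092
  Sp. lutea: 0.14 × 0.02 = 0.0028
  Sp. nigra: 0.21 × 0.142 = 0.02982
  Sp. caerulea: 0.22 × 0.01 = 0.0022
Total = 0.23239.
P(Sp. viridis | evidence) = 0.0092 / 0.23239 ≈ 0.040.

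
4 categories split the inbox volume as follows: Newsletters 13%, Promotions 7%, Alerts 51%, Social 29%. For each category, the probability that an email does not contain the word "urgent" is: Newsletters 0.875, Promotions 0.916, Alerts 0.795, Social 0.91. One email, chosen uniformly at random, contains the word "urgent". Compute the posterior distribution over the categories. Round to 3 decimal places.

Taking complements, P(urgent-flag | each) = Newsletters 0.125, Promotions 0.084, Alerts 0.205, Social 0.09.
Unnormalized posteriors (prior × likelihood):
  Newsletters: 0.13 × 0.125 = 0.01625
  Promotions: 0.07 × 0.084 = 0.00588
  Alerts: 0.51 × 0.205 = 0.10455
  Social: 0.29 × 0.09 = 0.0261
Total = 0.15278.
P(Newsletters | urgent-flag) = 0.01625/0.15278 ≈ 0.106
P(Promotions | urgent-flag) = 0.00588/0.15278 ≈ 0.038
P(Alerts | urgent-flag) = 0.10455/0.15278 ≈ 0.684
P(Social | urgent-flag) = 0.0261/0.15278 ≈ 0.171
(Check: 0.106+0.038+0.684+0.171 = 0.999.)

Newsletters 0.106, Promotions 0.038, Alerts 0.684, Social 0.171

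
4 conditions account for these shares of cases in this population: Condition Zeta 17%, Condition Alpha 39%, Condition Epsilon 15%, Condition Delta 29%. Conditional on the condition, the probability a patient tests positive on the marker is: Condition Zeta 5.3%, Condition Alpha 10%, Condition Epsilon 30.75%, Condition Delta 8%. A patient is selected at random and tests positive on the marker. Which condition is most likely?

Prior × likelihood for each hypothesis:
  Condition Zeta: 0.17 × 0.053 = 0.00901
  Condition Alpha: 0.39 × 0.1 = 0.039
  Condition Epsilon: 0.15 × 0.3075 = 0.046125
  Condition Delta: 0.29 × 0.08 = 0.0232
Total = 0.117335.
Largest term belongs to Condition Epsilon, so Condition Epsilon is most probable.

Condition Epsilon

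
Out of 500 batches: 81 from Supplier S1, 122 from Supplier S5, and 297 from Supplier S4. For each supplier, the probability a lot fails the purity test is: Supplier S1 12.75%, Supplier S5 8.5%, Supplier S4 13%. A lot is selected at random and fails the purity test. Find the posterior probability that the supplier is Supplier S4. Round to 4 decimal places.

0.6510

By Bayes' rule, posterior ∝ prior × likelihood:
  Supplier S1: 0.162 × 0.1275 = 0.020655
  Supplier S5: 0.244 × 0.085 = 0.02074
  Supplier S4: 0.594 × 0.13 = 0.07722
Normalizing constant = 0.118615.
P(Supplier S4 | evidence) = 0.07722 / 0.118615 ≈ 0.6510.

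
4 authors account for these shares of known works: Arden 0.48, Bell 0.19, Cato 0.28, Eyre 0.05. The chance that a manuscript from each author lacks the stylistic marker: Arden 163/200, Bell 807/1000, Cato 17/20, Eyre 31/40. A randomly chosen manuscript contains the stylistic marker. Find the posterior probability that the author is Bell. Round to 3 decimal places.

0.205

Taking complements, P(marker | each) = Arden 0.185, Bell 0.193, Cato 0.15, Eyre 0.225.
Compute prior × likelihood for every hypothesis:
  Arden: 0.48 × 0.185 = 0.0888
  Bell: 0.19 × 0.193 = 0.03667
  Cato: 0.28 × 0.15 = 0.042
  Eyre: 0.05 × 0.225 = 0.01125
Sum = 0.17872.
P(Bell | evidence) = 0.03667 / 0.17872 ≈ 0.205.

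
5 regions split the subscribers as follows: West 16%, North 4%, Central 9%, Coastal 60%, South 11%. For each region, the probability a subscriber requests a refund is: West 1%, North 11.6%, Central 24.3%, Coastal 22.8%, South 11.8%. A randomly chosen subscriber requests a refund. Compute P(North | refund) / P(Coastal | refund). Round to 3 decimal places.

0.034

Unnormalized posteriors (prior × likelihood):
  West: 0.16 × 0.01 = 0.0016
  North: 0.04 × 0.116 = 0.00464
  Central: 0.09 × 0.243 = 0.02187
  Coastal: 0.6 × 0.228 = 0.1368
  South: 0.11 × 0.118 = 0.01298
Sum = 0.17789.
The ratio is 0.00464 / 0.1368 (the normalizer cancels) = 0.034.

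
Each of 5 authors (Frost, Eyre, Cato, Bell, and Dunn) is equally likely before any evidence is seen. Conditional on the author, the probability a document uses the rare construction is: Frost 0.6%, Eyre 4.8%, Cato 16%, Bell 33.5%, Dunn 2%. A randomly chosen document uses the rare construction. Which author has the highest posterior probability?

Bell

With a uniform prior (1/5 each), posterior ∝ likelihood:
  Frost: 0.006
  Eyre: 0.048
  Cato: 0.16
  Bell: 0.335
  Dunn: 0.02
Total = 0.569.
Largest term belongs to Bell, so Bell is most probable.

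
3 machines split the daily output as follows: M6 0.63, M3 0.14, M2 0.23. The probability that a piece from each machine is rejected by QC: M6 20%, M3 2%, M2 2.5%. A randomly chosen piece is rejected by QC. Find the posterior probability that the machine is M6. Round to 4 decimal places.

Prior × likelihood for each hypothesis:
  M6: 0.63 × 0.2 = 0.126
  M3: 0.14 × 0.02 = 0.0028
  M2: 0.23 × 0.025 = 0.00575
Sum = 0.13455.
P(M6 | evidence) = 0.126 / 0.13455 ≈ 0.9365.

0.9365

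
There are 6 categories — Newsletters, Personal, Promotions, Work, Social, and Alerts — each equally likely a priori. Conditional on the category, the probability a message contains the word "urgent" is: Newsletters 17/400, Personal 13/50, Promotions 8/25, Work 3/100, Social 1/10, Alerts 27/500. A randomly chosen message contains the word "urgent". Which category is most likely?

With a uniform prior (1/6 each), posterior ∝ likelihood:
  Newsletters: 0.0425
  Personal: 0.26
  Promotions: 0.32
  Work: 0.03
  Social: 0.1
  Alerts: 0.054
Total = 0.8065.
Largest term belongs to Promotions, so Promotions is most probable.

Promotions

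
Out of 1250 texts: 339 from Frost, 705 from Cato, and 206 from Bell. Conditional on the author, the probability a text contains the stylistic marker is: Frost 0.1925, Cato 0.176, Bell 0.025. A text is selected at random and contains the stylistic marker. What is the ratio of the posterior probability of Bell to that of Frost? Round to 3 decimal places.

Prior × likelihood for each hypothesis:
  Frost: 0.2712 × 0.1925 = 0.052206
  Cato: 0.564 × 0.176 = 0.099264
  Bell: 0.1648 × 0.025 = 0.00412
Sum = 0.15559.
The ratio is 0.00412 / 0.052206 (the normalizer cancels) = 0.079.

0.079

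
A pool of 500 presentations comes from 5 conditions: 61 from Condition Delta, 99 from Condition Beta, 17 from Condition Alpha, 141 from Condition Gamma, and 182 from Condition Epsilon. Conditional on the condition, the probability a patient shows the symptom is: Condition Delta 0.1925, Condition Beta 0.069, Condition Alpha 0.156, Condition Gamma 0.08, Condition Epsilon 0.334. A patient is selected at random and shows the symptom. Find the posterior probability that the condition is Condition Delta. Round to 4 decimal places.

By Bayes' rule, posterior ∝ prior × likelihood:
  Condition Delta: 0.122 × 0.1925 = 0.023485
  Condition Beta: 0.198 × 0.069 = 0.013662
  Condition Alpha: 0.034 × 0.156 = 0.005304
  Condition Gamma: 0.282 × 0.08 = 0.02256
  Condition Epsilon: 0.364 × 0.334 = 0.121576
Total = 0.186587.
P(Condition Delta | evidence) = 0.023485 / 0.186587 ≈ 0.1259.

0.1259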